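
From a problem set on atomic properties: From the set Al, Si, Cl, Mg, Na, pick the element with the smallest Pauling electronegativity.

Na

Na is in period 3, group 1; Mg is in period 3, group 2; Al is in period 3, group 13; Si is in period 3, group 14; Cl is in period 3, group 17.
Atoms toward the upper right of the periodic table pull bonding electrons most strongly.
All lie in period 3, so electronegativity increases left to right.
The smallest Pauling electronegativity among these belongs to Na.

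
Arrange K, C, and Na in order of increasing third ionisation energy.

Consider each +2 ion: K²⁺ is already 1 electron into the core; C²⁺ still has 2 valence electrons; Na²⁺ is already 1 electron into the core.
Usually core removal costs more than valence removal, but here the competition is close: a tightly held n=2 valence electron can cost more to remove than an n=3 core electron, so the actual values have to decide it.
Tabulated IE_3 (kJ/mol): K 4420, C 4620, Na 6910.
Putting it together, IE_3: K < C < Na.

K < C < Na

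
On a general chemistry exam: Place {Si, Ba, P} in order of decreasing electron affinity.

Si, P, Ba

Si is in period 3, group 14; P is in period 3, group 15; Ba is in period 6, group 2.
Adding an electron releases more energy for atoms nearer the top right (short of the noble gases).
Neither a single period nor a single group — weigh both effects.
P > Ba: relative to Ba, both the across-period and down-group shifts push P's electron affinity up.
Si > P: this pair runs against the simple trend — see the exception note.
Note the exception: Si has a higher electron affinity than P, contrary to the simple trend — adding an electron to P's half-filled 3p³ is unfavourable, so Si (3p²) has the more exothermic EA.
Approximate values (kJ/mol): Si 134, P 72, Ba 14.
So from highest to lowest: Si > P > Ba.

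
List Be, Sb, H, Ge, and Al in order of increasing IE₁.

Al < Ge < Sb < Be < H

H is in period 1, group 1; Be is in period 2, group 2; Al is in period 3, group 13; Ge is in period 4, group 14; Sb is in period 5, group 15.
Across a period the outer electron is held more tightly (higher IE₁); down a group it sits in a higher shell, more shielded, and comes off more easily.
A diagonal step moves right (one effect) and down (the opposite effect) at once.
Ge > Al: period and group pull opposite ways; the across-period shift dominates (762 vs 578 kJ/mol).
Sb > Ge: the two effects oppose for this pair; the across-period effect wins (831 vs 762 kJ/mol).
Be > Sb: period and group pull opposite ways; the down-group shift dominates (900 vs 831 kJ/mol).
H > Be: the two effects oppose for this pair; the down-group effect wins (1312 vs 900 kJ/mol).
Approximate values (kJ/mol): H 1312, Be 900, Al 578, Ge 762, Sb 831.
So from lowest to highest: Al < Ge < Sb < Be < H.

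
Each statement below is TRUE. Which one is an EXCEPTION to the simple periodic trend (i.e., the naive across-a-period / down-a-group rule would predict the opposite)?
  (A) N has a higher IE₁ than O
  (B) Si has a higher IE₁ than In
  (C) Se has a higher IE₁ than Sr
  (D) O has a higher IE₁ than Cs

(A)

The general trend: IE₁ increases across a period and decreases down a group.
(A) N (period 2, group 15) vs O (period 2, group 16): the stated order contradicts the simple trend.
(B) Si (period 3, group 14) vs In (period 5, group 13): the stated order agrees with the simple trend.
(C) Se (period 4, group 16) vs Sr (period 5, group 2): the stated order agrees with the simple trend.
(D) O (period 2, group 16) vs Cs (period 6, group 1): the stated order agrees with the simple trend.
The exception is (A): pairing an electron in O's 2p⁴ costs repulsion energy, so O ionizes more easily than half-filled N (2p³).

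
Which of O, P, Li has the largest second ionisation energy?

Li

IE_2 is the cost of taking one more electron from the +1 cation: O⁺ still has 5 valence electrons; P⁺ still has 4 valence electrons; Li⁺ is the bare [He] core.
Core electrons are held far more tightly than valence electrons, so Li tops the IE_2 order.
Valence configurations: O⁺ [He]2s²2p³, P⁺ [Ne]3s²3p².
The numbers (kJ/mol): O 3388, P 1907, Li 7298.
Putting it together, IE_2: P < O < Li.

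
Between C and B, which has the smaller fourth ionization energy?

After 3 electrons have been removed, what remains? C³⁺ still has 1 valence electron; B³⁺ is the bare [He] core.
Pulling an electron out of a noble-gas core costs far more than removing a remaining valence electron, so B sits at the high end of IE_4.
Approximate IE_4 values (kJ/mol): C 6223, B 25026.
So the fourth ionization energies run C < B.

C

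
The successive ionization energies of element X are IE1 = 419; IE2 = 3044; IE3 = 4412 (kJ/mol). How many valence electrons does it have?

1

Look for the largest jump between consecutive ionization energies: IE2/IE1 ≈ 7.3, far larger than any earlier ratio.
That jump marks the point where a core electron is being removed. So the atom has 1 valence electron.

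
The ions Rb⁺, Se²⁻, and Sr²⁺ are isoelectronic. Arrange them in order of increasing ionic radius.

Sr²⁺ < Rb⁺ < Se²⁻

All of these have 36 electrons, so size is governed by nuclear charge alone: the more protons, the stronger the pull on the same electron cloud, and the smaller the ion.
Nuclear charges: Sr²⁺ (Z=38), Rb⁺ (Z=37), Se²⁻ (Z=34).
Smallest to largest: Sr²⁺ < Rb⁺ < Se²⁻.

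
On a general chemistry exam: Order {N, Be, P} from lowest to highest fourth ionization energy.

P < N < Be

The fourth ionization energy removes an electron from the +3 ion. For each element: N³⁺ still has 2 valence electrons; Be³⁺ is already 1 electron into the core; P³⁺ still has 2 valence electrons.
Core electrons are held far more tightly than valence electrons, so Be tops the IE_4 order.
Valence configurations: N³⁺ [He]2s², P³⁺ [Ne]3s².
Approximate IE_4 values (kJ/mol): N 7475, Be 21007, P 4964.
Overall IE_4 order: P < N < Be.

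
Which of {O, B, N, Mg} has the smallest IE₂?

After 1 electron has been removed, what remains? O⁺ still has 5 valence electrons; B⁺ still has 2 valence electrons; N⁺ still has 4 valence electrons; Mg⁺ still has 1 valence electron.
All are still removing valence electrons, so compare the +1 ions as you would atoms: IE_2 generally rises across a period (higher Z_eff) and falls down a group (larger shell), subject to the usual subshell exceptions.
Valence configurations: O⁺ [He]2s²2p³, B⁺ [He]2s², N⁺ [He]2s²2p², Mg⁺ [Ne]3s¹.
The numbers (kJ/mol): O 3388, B 2427, N 2856, Mg 1451.
Overall IE_2 order: Mg < B < N < O.

Mg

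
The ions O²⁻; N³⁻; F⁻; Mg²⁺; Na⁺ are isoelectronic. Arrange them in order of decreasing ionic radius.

N³⁻, O²⁻, F⁻, Na⁺, Mg²⁺

All of these have 10 electrons, so size is governed by nuclear charge alone: the more protons, the stronger the pull on the same electron cloud, and the smaller the ion.
Nuclear charges: Mg²⁺ (Z=12), Na⁺ (Z=11), F⁻ (Z=9), O²⁻ (Z=8), N³⁻ (Z=7).
Largest to smallest: N³⁻ > O²⁻ > F⁻ > Na⁺ > Mg²⁺.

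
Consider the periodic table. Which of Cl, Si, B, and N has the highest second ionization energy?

N

IE_2 is the cost of taking one more electron from the +1 cation: Cl⁺ still has 6 valence electrons; Si⁺ still has 3 valence electrons; B⁺ still has 2 valence electrons; N⁺ still has 4 valence electrons.
All are still removing valence electrons, so compare the +1 ions as you would atoms: IE_2 generally rises across a period (higher Z_eff) and falls down a group (larger shell), subject to the usual subshell exceptions.
Valence configurations: Cl⁺ [Ne]3s²3p⁴, Si⁺ [Ne]3s²3p¹, B⁺ [He]2s², N⁺ [He]2s²2p².
Approximate IE_2 values (kJ/mol): Cl 2298, Si 1577, B 2427, N 2856.
Putting it together, IE_2: Si < Cl < B < N.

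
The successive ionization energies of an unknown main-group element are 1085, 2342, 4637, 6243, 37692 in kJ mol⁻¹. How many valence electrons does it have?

Look for the largest jump between consecutive ionization energies: IE5/IE4 ≈ 6.0, far larger than any earlier ratio.
That jump marks the point where a core electron is being removed. So the atom has 4 valence electrons.

4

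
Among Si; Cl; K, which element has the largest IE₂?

IE_2 is the cost of taking one more electron from the +1 cation: Si⁺ still has 3 valence electrons; Cl⁺ still has 6 valence electrons; K⁺ is the bare [Ar] core.
Core electrons are held far more tightly than valence electrons, so K tops the IE_2 order.
Valence configurations: Si⁺ [Ne]3s²3p¹, Cl⁺ [Ne]3s²3p⁴.
The numbers (kJ/mol): Si 1577, Cl 2298, K 3052.
Putting it together, IE_2: Si < Cl < K.

K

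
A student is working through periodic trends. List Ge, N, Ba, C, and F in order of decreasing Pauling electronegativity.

F > N > C > Ge > Ba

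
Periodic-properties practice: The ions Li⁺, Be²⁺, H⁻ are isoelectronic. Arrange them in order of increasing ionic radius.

Be²⁺ < Li⁺ < H⁻

All of these have 2 electrons, so size is governed by nuclear charge alone: the more protons, the stronger the pull on the same electron cloud, and the smaller the ion.
Nuclear charges: Be²⁺ (Z=4), Li⁺ (Z=3), H⁻ (Z=1).
Smallest to largest: Be²⁺ < Li⁺ < H⁻.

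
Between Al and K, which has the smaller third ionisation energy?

IE_3 is the cost of taking one more electron from the +2 cation: Al²⁺ still has 1 valence electron; K²⁺ is already 1 electron into the core.
Breaking into a closed-shell core is much more expensive than removing a leftover valence electron — K has the largest IE_3 here.
Tabulated IE_3 (kJ/mol): Al 2745, K 4420.
So the third ionization energies run Al < K.

Al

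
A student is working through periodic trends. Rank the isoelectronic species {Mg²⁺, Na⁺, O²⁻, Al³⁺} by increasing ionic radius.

Al³⁺ < Mg²⁺ < Na⁺ < O²⁻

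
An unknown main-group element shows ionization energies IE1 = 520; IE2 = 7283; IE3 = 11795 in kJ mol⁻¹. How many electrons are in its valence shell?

Look for the largest jump between consecutive ionization energies: IE2/IE1 ≈ 14.0, far larger than any earlier ratio.
That jump marks the point where a core electron is being removed. So the atom has 1 valence electron.

1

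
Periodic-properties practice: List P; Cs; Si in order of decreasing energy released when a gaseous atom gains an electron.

Si is in period 3, group 14; P is in period 3, group 15; Cs is in period 6, group 1.
Electron affinity generally becomes more exothermic across a period toward the halogens and less exothermic down a group.
Here both period and group differ, so the two effects have to be weighed against each other.
P > Cs: both effects reinforce here, so P is clearly the higher of the two.
Si > P: this pair runs against the simple trend — see the exception note.
Note the exception: Si has a higher electron affinity than P, contrary to the simple trend — adding an electron to P's half-filled 3p³ is unfavourable, so Si (3p²) has the more exothermic EA.
Approximate values (kJ/mol): Si 134, P 72, Cs 46.
So from highest to lowest: Si > P > Cs.

Si, P, Cs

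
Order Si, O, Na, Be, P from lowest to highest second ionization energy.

The second ionization energy removes an electron from the +1 ion. For each element: Si⁺ still has 3 valence electrons; O⁺ still has 5 valence electrons; Na⁺ is the bare [Ne] core; Be⁺ still has 1 valence electron; P⁺ still has 4 valence electrons.
Core electrons are held far more tightly than valence electrons, so Na tops the IE_2 order.
Valence configurations: Si⁺ [Ne]3s²3p¹, O⁺ [He]2s²2p³, Be⁺ [He]2s¹, P⁺ [Ne]3s²3p².
Approximate IE_2 values (kJ/mol): Si 1577, O 3388, Na 4562, Be 1757, P 1907.
Overall IE_2 order: Si < Be < P < O < Na.

Si, Be, P, O, Na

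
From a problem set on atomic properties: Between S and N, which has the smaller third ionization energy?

S

The third ionization energy removes an electron from the +2 ion. For each element: S²⁺ still has 4 valence electrons; N²⁺ still has 3 valence electrons.
All are still removing valence electrons, so compare the +2 ions as you would atoms: IE_3 generally rises across a period (higher Z_eff) and falls down a group (larger shell), subject to the usual subshell exceptions.
Valence configurations: S²⁺ [Ne]3s²3p², N²⁺ [He]2s²2p¹.
Tabulated IE_3 (kJ/mol): S 3357, N 4578.
So the third ionization energies run S < N.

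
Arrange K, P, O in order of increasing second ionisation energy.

The second ionization energy removes an electron from the +1 ion. For each element: K⁺ is the bare [Ar] core; P⁺ still has 4 valence electrons; O⁺ still has 5 valence electrons.
Usually core removal costs more than valence removal, but here the competition is close: a tightly held n=2 valence electron can cost more to remove than an n=3 core electron, so the actual values have to decide it.
Valence configurations: P⁺ [Ne]3s²3p², O⁺ [He]2s²2p³.
Approximate IE_2 values (kJ/mol): K 3052, P 1907, O 3388.
Hence IE_2: P < K < O.

P, K, O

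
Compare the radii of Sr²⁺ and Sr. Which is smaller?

Forming Sr²⁺ removes 2 electrons from Sr. Fewer electrons for the same nuclear charge means less shielding and a higher Z_eff on the remaining electrons, and for main-group metals the entire outer shell is lost.
A cation is smaller than its parent atom: Sr²⁺ < Sr.

Sr²⁺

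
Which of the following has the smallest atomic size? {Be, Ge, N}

N

Be is in period 2, group 2; N is in period 2, group 15; Ge is in period 4, group 14.
Atomic radius shrinks across a period as nuclear charge pulls the same shell inward, and grows down a group as new shells are added.
Neither a single period nor a single group — weigh both effects.
Be > N: both are in period 2; the period trend gives Be the larger value.
Ge > Be: period and group pull opposite ways; the down-group shift dominates (121 vs 102 pm).
Approximate values (pm): Be 102, N 71, Ge 121.
The smallest atomic size among these belongs to N.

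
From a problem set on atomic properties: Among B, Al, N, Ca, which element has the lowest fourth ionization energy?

The fourth ionization energy removes an electron from the +3 ion. For each element: B³⁺ is the bare [He] core; Al³⁺ is the bare [Ne] core; N³⁺ still has 2 valence electrons; Ca³⁺ is already 1 electron into the core.
Usually core removal costs more than valence removal, but here the competition is close: a tightly held n=2 valence electron can cost more to remove than an n=3 core electron, so the actual values have to decide it.
The numbers (kJ/mol): B 25026, Al 11577, N 7475, Ca 6491.
Hence IE_4: Ca < N < Al < B.

Ca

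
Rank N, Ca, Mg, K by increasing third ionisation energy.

K < N < Ca < Mg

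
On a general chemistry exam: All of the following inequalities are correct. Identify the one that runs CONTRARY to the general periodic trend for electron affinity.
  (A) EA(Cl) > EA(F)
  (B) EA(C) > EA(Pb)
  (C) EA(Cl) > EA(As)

The general trend: electron affinity increases across a period and decreases down a group.
(A) Cl (period 3, group 17) vs F (period 2, group 17): the stated order contradicts the simple trend.
(B) C (period 2, group 14) vs Pb (period 6, group 14): the stated order agrees with the simple trend.
(C) Cl (period 3, group 17) vs As (period 4, group 15): the stated order agrees with the simple trend.
The exception is (A): F's small 2p subshell makes the incoming electron feel strong e⁻–e⁻ repulsion, so Cl actually releases more energy on gaining an electron.

(A)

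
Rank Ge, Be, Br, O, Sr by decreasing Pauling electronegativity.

Be is in period 2, group 2; O is in period 2, group 16; Ge is in period 4, group 14; Br is in period 4, group 17; Sr is in period 5, group 2.
Electronegativity increases across a period and decreases down a group, tracking effective nuclear charge and atomic size.
Neither a single period nor a single group — weigh both effects.
Be > Sr: Be sits above Sr in group 2, so the down-group effect alone puts Be higher.
Ge > Be: period and group pull opposite ways; the across-period shift dominates (2.01 vs 1.57).
Br > Ge: Br lies to the right of Ge in period 4, so the across-period effect alone puts Br higher.
O > Br: period and group pull opposite ways; the down-group shift dominates (3.44 vs 2.96).
Approximate values (Pauling): Be 1.57, O 3.44, Ge 2.01, Br 2.96, Sr 0.95.
So from highest to lowest: O > Br > Ge > Be > Sr.

O > Br > Ge > Be > Sr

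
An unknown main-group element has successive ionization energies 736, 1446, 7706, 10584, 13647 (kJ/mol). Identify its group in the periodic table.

Group 2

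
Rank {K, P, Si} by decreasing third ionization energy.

Consider each +2 ion: K²⁺ is already 1 electron into the core; P²⁺ still has 3 valence electrons; Si²⁺ still has 2 valence electrons.
Breaking into a closed-shell core is much more expensive than removing a leftover valence electron — K has the largest IE_3 here.
Valence configurations: P²⁺ [Ne]3s²3p¹, Si²⁺ [Ne]3s².
P²⁺ loses a lone 3p electron whereas Si²⁺ must break into a filled 3s² pair, so IE_3(Si) > IE_3(P) even though P has the higher nuclear charge.
Tabulated IE_3 (kJ/mol): K 4420, P 2914, Si 3232.
Putting it together, IE_3: P < Si < K.

K, Si, P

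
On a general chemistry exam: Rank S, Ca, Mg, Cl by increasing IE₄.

S, Cl, Ca, Mg

Consider each +3 ion: S³⁺ still has 3 valence electrons; Ca³⁺ is already 1 electron into the core; Mg³⁺ is already 1 electron into the core; Cl³⁺ still has 4 valence electrons.
Core electrons are held far more tightly than valence electrons, so Ca and Mg top the IE_4 order.
Valence configurations: S³⁺ [Ne]3s²3p¹, Cl³⁺ [Ne]3s²3p².
Tabulated IE_4 (kJ/mol): S 4556, Ca 6491, Mg 10543, Cl 5159.
So the fourth ionization energies run S < Cl < Ca < Mg.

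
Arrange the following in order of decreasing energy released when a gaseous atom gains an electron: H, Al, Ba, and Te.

Te > H > Al > Ba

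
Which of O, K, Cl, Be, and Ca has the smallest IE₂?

IE_2 is the cost of taking one more electron from the +1 cation: O⁺ still has 5 valence electrons; K⁺ is the bare [Ar] core; Cl⁺ still has 6 valence electrons; Be⁺ still has 1 valence electron; Ca⁺ still has 1 valence electron.
Usually core removal costs more than valence removal, but here the competition is close: a tightly held n=2 valence electron can cost more to remove than an n=3 core electron, so the actual values have to decide it.
Valence configurations: O⁺ [He]2s²2p³, Cl⁺ [Ne]3s²3p⁴, Be⁺ [He]2s¹, Ca⁺ [Ar]4s¹.
Approximate IE_2 values (kJ/mol): O 3388, K 3052, Cl 2298, Be 1757, Ca 1145.
So the second ionization energies run Ca < Be < Cl < K < O.

Ca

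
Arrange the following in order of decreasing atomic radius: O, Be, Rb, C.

Rb, Be, C, O

Be is in period 2, group 2; C is in period 2, group 14; O is in period 2, group 16; Rb is in period 5, group 1.
Radius decreases left→right (rising Z_eff, same n) and increases top→bottom (higher n).
These span different periods and groups, so the two trends combine.
C > O: C lies to the left of O in period 2, so the across-period effect alone puts C larger.
Be > C: Be lies to the left of C in period 2, so the across-period effect alone puts Be larger.
Rb > Be: relative to Be, both the across-period and down-group shifts push Rb's atomic radius up.
For reference (pm): Be 102, C 75, O 63, Rb 210.
So from largest to smallest: Rb > Be > C > O.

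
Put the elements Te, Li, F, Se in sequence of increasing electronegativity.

Li < Te < Se < F

Li is in period 2, group 1; F is in period 2, group 17; Se is in period 4, group 16; Te is in period 5, group 16.
Electronegativity increases across a period and decreases down a group, tracking effective nuclear charge and atomic size.
Here both period and group differ, so the two effects have to be weighed against each other.
Te > Li: the two effects oppose for this pair; the across-period effect wins (2.10 vs 0.98).
Se > Te: Se sits above Te in group 16, so the down-group effect alone puts Se higher.
F > Se: both effects reinforce here, so F is clearly the higher of the two.
Tabulated electronegativity (Pauling): Li 0.98, F 3.98, Se 2.55, Te 2.10.
So from lowest to highest: Li < Te < Se < F.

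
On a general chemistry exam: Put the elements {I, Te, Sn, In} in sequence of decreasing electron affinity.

I > Te > Sn > In

In is in period 5, group 13; Sn is in period 5, group 14; Te is in period 5, group 16; I is in period 5, group 17.
Electron affinity generally becomes more exothermic across a period toward the halogens and less exothermic down a group.
All lie in period 5, so electron affinity increases left to right.
So from highest to lowest: I > Te > Sn > In.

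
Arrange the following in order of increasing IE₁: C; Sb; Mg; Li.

Li, Mg, Sb, C

Li is in period 2, group 1; C is in period 2, group 14; Mg is in period 3, group 2; Sb is in period 5, group 15.
Removing the outermost electron gets harder across a period and easier down a group.
These span different periods and groups, so the two trends combine.
Mg > Li: period and group pull opposite ways; the across-period shift dominates (738 vs 520 kJ/mol).
Sb > Mg: period and group pull opposite ways; the across-period shift dominates (831 vs 738 kJ/mol).
C > Sb: the two effects oppose for this pair; the down-group effect wins (1086 vs 831 kJ/mol).
For reference (kJ/mol): Li 520, C 1086, Mg 738, Sb 831.
So from lowest to highest: Li < Mg < Sb < C.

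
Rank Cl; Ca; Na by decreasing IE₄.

Na > Ca > Cl

The fourth ionization energy removes an electron from the +3 ion. For each element: Cl³⁺ still has 4 valence electrons; Ca³⁺ is already 1 electron into the core; Na³⁺ is already 2 electrons into the core.
Pulling an electron out of a noble-gas core costs far more than removing a remaining valence electron, so Ca and Na sit at the high end of IE_4.
Tabulated IE_4 (kJ/mol): Cl 5159, Ca 6491, Na 9543.
So the fourth ionization energies run Cl < Ca < Na.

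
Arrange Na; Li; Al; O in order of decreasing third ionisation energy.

Li > Na > O > Al

The third ionization energy removes an electron from the +2 ion. For each element: Na²⁺ is already 1 electron into the core; Li²⁺ is already 1 electron into the core; Al²⁺ still has 1 valence electron; O²⁺ still has 4 valence electrons.
Breaking into a closed-shell core is much more expensive than removing a leftover valence electron — Na and Li have the largest IE_3 here.
Valence configurations: Al²⁺ [Ne]3s¹, O²⁺ [He]2s²2p².
Approximate IE_3 values (kJ/mol): Na 6910, Li 11815, Al 2745, O 5300.
Overall IE_3 order: Al < O < Na < Li.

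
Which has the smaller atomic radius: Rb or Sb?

Sb

Atomic radius shrinks across a period as nuclear charge pulls the same shell inward, and grows down a group as new shells are added.
All lie in period 5, so atomic radius increases right to left.
So Sb has the smaller atomic radius (Sb < Rb).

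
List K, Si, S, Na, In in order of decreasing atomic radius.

K, Na, In, Si, S

Na is in period 3, group 1; Si is in period 3, group 14; S is in period 3, group 16; K is in period 4, group 1; In is in period 5, group 13.
Moving right in a period, electrons are added to the same shell under a stronger nuclear pull, so atoms get smaller; moving down, a new shell is opened and atoms get larger.
Neither a single period nor a single group — weigh both effects.
Si > S: both are in period 3; the period trend gives Si the larger value.
In > Si: both effects reinforce here, so In is clearly the larger of the two.
Na > In: the two effects oppose for this pair; the across-period effect wins (155 vs 142 pm).
K > Na: they share group 1; the group trend gives K the larger value.
Approximate values (pm): Na 155, Si 116, S 103, K 196, In 142.
So from largest to smallest: K > Na > In > Si > S.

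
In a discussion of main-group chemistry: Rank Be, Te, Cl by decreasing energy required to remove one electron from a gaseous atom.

Be is in period 2, group 2; Cl is in period 3, group 17; Te is in period 5, group 16.
Removing the outermost electron gets harder across a period and easier down a group.
Here both period and group differ, so the two effects have to be weighed against each other.
Be > Te: the two effects oppose for this pair; the down-group effect wins (900 vs 869 kJ/mol).
Cl > Be: period and group pull opposite ways; the across-period shift dominates (1251 vs 900 kJ/mol).
For reference (kJ/mol): Be 900, Cl 1251, Te 869.
So from highest to lowest: Cl > Be > Te.

Cl > Be > Te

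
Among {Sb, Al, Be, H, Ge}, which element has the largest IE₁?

Removing the outermost electron gets harder across a period and easier down a group.
These sit on a diagonal, where the across-period and down-group effects partly cancel.
Ge > Al: the two effects oppose for this pair; the across-period effect wins (762 vs 578 kJ/mol).
Sb > Ge: the two effects oppose for this pair; the across-period effect wins (831 vs 762 kJ/mol).
Be > Sb: period and group pull opposite ways; the down-group shift dominates (900 vs 831 kJ/mol).
H > Be: the two effects oppose for this pair; the down-group effect wins (1312 vs 900 kJ/mol).
For reference (kJ/mol): H 1312, Be 900, Al 578, Ge 762, Sb 831.
The largest IE₁ among these belongs to H.

H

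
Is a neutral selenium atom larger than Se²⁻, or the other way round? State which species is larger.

Se²⁻

Forming Se²⁻ adds 2 electrons to Se. More electron–electron repulsion in the same shell, with unchanged nuclear charge, lets the cloud expand.
An anion is larger than its parent atom: Se²⁻ > Se.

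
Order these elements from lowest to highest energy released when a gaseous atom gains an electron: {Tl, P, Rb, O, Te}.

Tl < Rb < P < O < Te

O is in period 2, group 16; P is in period 3, group 15; Rb is in period 5, group 1; Te is in period 5, group 16; Tl is in period 6, group 13.
Adding an electron releases more energy for atoms nearer the top right (short of the noble gases).
Here both period and group differ, so the two effects have to be weighed against each other.
Rb > Tl: the two effects oppose for this pair; the down-group effect wins (47 vs 19 kJ/mol).
P > Rb: both effects reinforce here, so P is clearly the higher of the two.
O > P: both effects reinforce here, so O is clearly the higher of the two.
Te > O: this pair runs against the simple trend — see the exception note.
Note the exception: Te has a higher electron affinity than O, contrary to the simple trend — O's compact 2p subshell gives strong electron–electron repulsion on the added electron.
For reference (kJ/mol): O 141, P 72, Rb 47, Te 190, Tl 19.
So from lowest to highest: Tl < Rb < P < O < Te.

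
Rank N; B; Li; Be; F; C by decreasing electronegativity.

F > N > C > B > Be > Li

Li is in period 2, group 1; Be is in period 2, group 2; B is in period 2, group 13; C is in period 2, group 14; N is in period 2, group 15; F is in period 2, group 17.
Electronegativity increases across a period and decreases down a group, tracking effective nuclear charge and atomic size.
All lie in period 2, so electronegativity increases left to right.
So from highest to lowest: F > N > C > B > Be > Li.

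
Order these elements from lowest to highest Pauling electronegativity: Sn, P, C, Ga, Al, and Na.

Na < Al < Ga < Sn < P < C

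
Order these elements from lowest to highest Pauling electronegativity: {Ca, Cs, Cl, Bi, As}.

Cs < Ca < Bi < As < Cl

Cl is in period 3, group 17; Ca is in period 4, group 2; As is in period 4, group 15; Cs is in period 6, group 1; Bi is in period 6, group 15.
Atoms toward the upper right of the periodic table pull bonding electrons most strongly.
These span different periods and groups, so the two trends combine.
Ca > Cs: both effects reinforce here, so Ca is clearly the higher of the two.
Bi > Ca: period and group pull opposite ways; the across-period shift dominates (2.02 vs 1.00).
As > Bi: they share group 15; the group trend gives As the larger value.
Cl > As: both effects reinforce here, so Cl is clearly the higher of the two.
Approximate values (Pauling): Cl 3.16, Ca 1.00, As 2.18, Cs 0.79, Bi 2.02.
So from lowest to highest: Cs < Ca < Bi < As < Cl.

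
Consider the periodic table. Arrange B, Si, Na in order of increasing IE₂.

Consider each +1 ion: B⁺ still has 2 valence electrons; Si⁺ still has 3 valence electrons; Na⁺ is the bare [Ne] core.
Pulling an electron out of a noble-gas core costs far more than removing a remaining valence electron, so Na sits at the high end of IE_2.
Valence configurations: B⁺ [He]2s², Si⁺ [Ne]3s²3p¹.
The numbers (kJ/mol): B 2427, Si 1577, Na 4562.
Putting it together, IE_2: Si < B < Na.

Si, B, Na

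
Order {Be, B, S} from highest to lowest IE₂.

B > S > Be

The second ionization energy removes an electron from the +1 ion. For each element: Be⁺ still has 1 valence electron; B⁺ still has 2 valence electrons; S⁺ still has 5 valence electrons.
All are still removing valence electrons, so compare the +1 ions as you would atoms: IE_2 generally rises across a period (higher Z_eff) and falls down a group (larger shell), subject to the usual subshell exceptions.
Valence configurations: Be⁺ [He]2s¹, B⁺ [He]2s², S⁺ [Ne]3s²3p³.
Tabulated IE_2 (kJ/mol): Be 1757, B 2427, S 2252.
Hence IE_2: Be < S < B.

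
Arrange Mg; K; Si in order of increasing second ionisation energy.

Mg, Si, K

After 1 electron has been removed, what remains? Mg⁺ still has 1 valence electron; K⁺ is the bare [Ar] core; Si⁺ still has 3 valence electrons.
Core electrons are held far more tightly than valence electrons, so K tops the IE_2 order.
Valence configurations: Mg⁺ [Ne]3s¹, Si⁺ [Ne]3s²3p¹.
Approximate IE_2 values (kJ/mol): Mg 1451, K 3052, Si 1577.
Overall IE_2 order: Mg < Si < K.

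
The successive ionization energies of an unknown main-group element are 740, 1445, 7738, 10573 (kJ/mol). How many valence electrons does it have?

2

Look for the largest jump between consecutive ionization energies: IE3/IE2 ≈ 5.4, far larger than any earlier ratio.
That jump marks the point where a core electron is being removed. So the atom has 2 valence electrons.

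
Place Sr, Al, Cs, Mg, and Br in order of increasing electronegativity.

EN rises left→right (higher Z_eff, smaller atoms) and falls top→bottom (larger, more shielded atoms).
Here both period and group differ, so the two effects have to be weighed against each other.
Sr > Cs: both effects reinforce here, so Sr is clearly the higher of the two.
Mg > Sr: Mg sits above Sr in group 2, so the down-group effect alone puts Mg higher.
Al > Mg: Al lies to the right of Mg in period 3, so the across-period effect alone puts Al higher.
Br > Al: period and group pull opposite ways; the across-period shift dominates (2.96 vs 1.61).
For reference (Pauling): Mg 1.31, Al 1.61, Br 2.96, Sr 0.95, Cs 0.79.
So from lowest to highest: Cs < Sr < Mg < Al < Br.

Cs < Sr < Mg < Al < Br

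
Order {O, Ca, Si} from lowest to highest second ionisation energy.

The second ionization energy removes an electron from the +1 ion. For each element: O⁺ still has 5 valence electrons; Ca⁺ still has 1 valence electron; Si⁺ still has 3 valence electrons.
All are still removing valence electrons, so compare the +1 ions as you would atoms: IE_2 generally rises across a period (higher Z_eff) and falls down a group (larger shell), subject to the usual subshell exceptions.
Valence configurations: O⁺ [He]2s²2p³, Ca⁺ [Ar]4s¹, Si⁺ [Ne]3s²3p¹.
Approximate IE_2 values (kJ/mol): O 3388, Ca 1145, Si 1577.
Hence IE_2: Ca < Si < O.

Ca < Si < O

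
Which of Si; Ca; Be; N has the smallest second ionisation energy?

Ca

After 1 electron has been removed, what remains? Si⁺ still has 3 valence electrons; Ca⁺ still has 1 valence electron; Be⁺ still has 1 valence electron; N⁺ still has 4 valence electrons.
All are still removing valence electrons, so compare the +1 ions as you would atoms: IE_2 generally rises across a period (higher Z_eff) and falls down a group (larger shell), subject to the usual subshell exceptions.
Valence configurations: Si⁺ [Ne]3s²3p¹, Ca⁺ [Ar]4s¹, Be⁺ [He]2s¹, N⁺ [He]2s²2p².
Tabulated IE_2 (kJ/mol): Si 1577, Ca 1145, Be 1757, N 2856.
Putting it together, IE_2: Ca < Si < Be < N.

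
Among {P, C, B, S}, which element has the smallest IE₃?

Consider each +2 ion: P²⁺ still has 3 valence electrons; C²⁺ still has 2 valence electrons; B²⁺ still has 1 valence electron; S²⁺ still has 4 valence electrons.
All are still removing valence electrons, so compare the +2 ions as you would atoms: IE_3 generally rises across a period (higher Z_eff) and falls down a group (larger shell), subject to the usual subshell exceptions.
Valence configurations: P²⁺ [Ne]3s²3p¹, C²⁺ [He]2s², B²⁺ [He]2s¹, S²⁺ [Ne]3s²3p².
Tabulated IE_3 (kJ/mol): P 2914, C 4620, B 3660, S 3357.
Hence IE_3: P < S < B < C.

P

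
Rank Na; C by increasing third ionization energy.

C < Na

The third ionization energy removes an electron from the +2 ion. For each element: Na²⁺ is already 1 electron into the core; C²⁺ still has 2 valence electrons.
Pulling an electron out of a noble-gas core costs far more than removing a remaining valence electron, so Na sits at the high end of IE_3.
The numbers (kJ/mol): Na 6910, C 4620.
Overall IE_3 order: C < Na.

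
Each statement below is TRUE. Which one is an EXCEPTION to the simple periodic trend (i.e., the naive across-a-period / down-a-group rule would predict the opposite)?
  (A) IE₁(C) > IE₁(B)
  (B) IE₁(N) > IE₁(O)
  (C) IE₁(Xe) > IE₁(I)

(B)

The general trend: first ionization energy increases across a period and decreases down a group.
(A) C (period 2, group 14) vs B (period 2, group 13): the stated order agrees with the simple trend.
(B) N (period 2, group 15) vs O (period 2, group 16): the stated order contradicts the simple trend.
(C) Xe (period 5, group 18) vs I (period 5, group 17): the stated order agrees with the simple trend.
The exception is (B): pairing an electron in O's 2p⁴ costs repulsion energy, so O ionizes more easily than half-filled N (2p³).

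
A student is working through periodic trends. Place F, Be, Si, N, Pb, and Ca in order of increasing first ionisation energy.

Ca < Pb < Si < Be < N < F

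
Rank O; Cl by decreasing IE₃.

O > Cl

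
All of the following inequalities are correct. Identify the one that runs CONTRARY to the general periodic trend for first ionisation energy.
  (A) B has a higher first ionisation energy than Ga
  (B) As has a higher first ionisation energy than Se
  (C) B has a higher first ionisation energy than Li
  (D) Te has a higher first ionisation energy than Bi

The general trend: first ionisation energy increases across a period and decreases down a group.
(A) B (period 2, group 13) vs Ga (period 4, group 13): the stated order agrees with the simple trend.
(B) As (period 4, group 15) vs Se (period 4, group 16): the stated order contradicts the simple trend.
(C) B (period 2, group 13) vs Li (period 2, group 1): the stated order agrees with the simple trend.
(D) Te (period 5, group 16) vs Bi (period 6, group 15): the stated order agrees with the simple trend.
The exception is (B): Se (4p⁴) ionizes more easily than half-filled As (4p³).

(B)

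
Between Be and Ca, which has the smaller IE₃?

The third ionization energy removes an electron from the +2 ion. For each element: Be²⁺ is the bare [He] core; Ca²⁺ is the bare [Ar] core.
All of these are removing an electron from a noble-gas core or deeper; the smaller core (lower principal quantum number) is held far more tightly, and within a period the higher nuclear charge binds the same core more tightly.
Tabulated IE_3 (kJ/mol): Be 14849, Ca 4912.
Putting it together, IE_3: Ca < Be.

Ca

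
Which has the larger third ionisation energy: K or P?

K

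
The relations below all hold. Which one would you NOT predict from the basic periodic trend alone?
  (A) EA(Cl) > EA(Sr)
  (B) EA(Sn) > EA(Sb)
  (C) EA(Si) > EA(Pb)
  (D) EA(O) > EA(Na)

The general trend: electron affinity increases across a period and decreases down a group.
(A) Cl (period 3, group 17) vs Sr (period 5, group 2): the stated order agrees with the simple trend.
(B) Sn (period 5, group 14) vs Sb (period 5, group 15): the stated order contradicts the simple trend.
(C) Si (period 3, group 14) vs Pb (period 6, group 14): the stated order agrees with the simple trend.
(D) O (period 2, group 16) vs Na (period 3, group 1): the stated order agrees with the simple trend.
The exception is (B): adding an electron to Sb's half-filled 5p³ is unfavourable, so Sn has the more exothermic EA.

(B)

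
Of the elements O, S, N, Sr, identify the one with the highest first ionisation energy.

IE₁ increases left→right with effective nuclear charge and decreases top→bottom as the valence shell moves farther out.
Here both period and group differ, so the two effects have to be weighed against each other.
S > Sr: relative to Sr, both the across-period and down-group shifts push S's first ionization energy up.
O > S: they share group 16; the group trend gives O the larger value.
N > O: this pair runs against the simple trend — see the exception note.
Note the exception: N has a higher first ionization energy than O, contrary to the simple trend — pairing an electron in O's 2p⁴ costs repulsion energy, so O ionizes more easily than half-filled N (2p³).
Tabulated first ionization energy (kJ/mol): N 1402, O 1314, S 1000, Sr 550.
The highest first ionisation energy among these belongs to N.

N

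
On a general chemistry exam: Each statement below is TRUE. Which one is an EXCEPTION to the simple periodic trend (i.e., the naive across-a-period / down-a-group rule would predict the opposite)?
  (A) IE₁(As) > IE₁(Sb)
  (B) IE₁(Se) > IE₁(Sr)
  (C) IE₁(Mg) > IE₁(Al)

(C)

The general trend: first ionization energy increases across a period and decreases down a group.
(A) As (period 4, group 15) vs Sb (period 5, group 15): the stated order agrees with the simple trend.
(B) Se (period 4, group 16) vs Sr (period 5, group 2): the stated order agrees with the simple trend.
(C) Mg (period 3, group 2) vs Al (period 3, group 13): the stated order contradicts the simple trend.
The exception is (C): Al's single 3p electron is easier to remove than one from Mg's filled 3s².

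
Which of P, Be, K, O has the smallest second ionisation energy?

Be

IE_2 is the cost of taking one more electron from the +1 cation: P⁺ still has 4 valence electrons; Be⁺ still has 1 valence electron; K⁺ is the bare [Ar] core; O⁺ still has 5 valence electrons.
Usually core removal costs more than valence removal, but here the competition is close: a tightly held n=2 valence electron can cost more to remove than an n=3 core electron, so the actual values have to decide it.
Valence configurations: P⁺ [Ne]3s²3p², Be⁺ [He]2s¹, O⁺ [He]2s²2p³.
Tabulated IE_2 (kJ/mol): P 1907, Be 1757, K 3052, O 3388.
Overall IE_2 order: Be < P < K < O.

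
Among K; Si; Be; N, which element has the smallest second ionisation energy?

IE_2 is the cost of taking one more electron from the +1 cation: K⁺ is the bare [Ar] core; Si⁺ still has 3 valence electrons; Be⁺ still has 1 valence electron; N⁺ still has 4 valence electrons.
Pulling an electron out of a noble-gas core costs far more than removing a remaining valence electron, so K sits at the high end of IE_2.
Valence configurations: Si⁺ [Ne]3s²3p¹, Be⁺ [He]2s¹, N⁺ [He]2s²2p².
Approximate IE_2 values (kJ/mol): K 3052, Si 1577, Be 1757, N 2856.
Hence IE_2: Si < Be < N < K.

Si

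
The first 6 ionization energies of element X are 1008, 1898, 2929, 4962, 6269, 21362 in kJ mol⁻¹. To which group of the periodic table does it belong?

Group 15

Look for the largest jump between consecutive ionization energies: IE6/IE5 ≈ 3.4, far larger than any earlier ratio.
That jump marks the point where a core electron is being removed. So the atom has 5 valence electrons.
A main-group element with 5 valence electrons is in group 15.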